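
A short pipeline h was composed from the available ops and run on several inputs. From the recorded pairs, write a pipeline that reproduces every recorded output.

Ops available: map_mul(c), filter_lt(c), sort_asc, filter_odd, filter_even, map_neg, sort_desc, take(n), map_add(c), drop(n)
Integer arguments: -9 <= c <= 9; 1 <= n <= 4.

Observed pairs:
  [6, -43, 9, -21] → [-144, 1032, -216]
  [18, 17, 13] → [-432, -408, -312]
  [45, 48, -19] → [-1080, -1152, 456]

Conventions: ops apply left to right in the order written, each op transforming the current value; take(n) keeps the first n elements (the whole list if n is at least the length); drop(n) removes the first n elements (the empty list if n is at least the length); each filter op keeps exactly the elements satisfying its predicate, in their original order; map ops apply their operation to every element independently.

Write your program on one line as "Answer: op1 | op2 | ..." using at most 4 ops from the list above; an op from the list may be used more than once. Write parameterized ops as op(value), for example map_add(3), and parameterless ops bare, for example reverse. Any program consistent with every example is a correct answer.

map_mul(-6) | map_mul(4) | take(3)

Check, running the answer program on each example:
  [6, -43, 9, -21] -> [-36, 258, -54, 126] -> [-144, 1032, -216, 504] -> [-144, 1032, -216]
  [18, 17, 13] -> [-108, -102, -78] -> [-432, -408, -312] -> [-432, -408, -312]
  [45, 48, -19] -> [-270, -288, 114] -> [-1080, -1152, 456] -> [-1080, -1152, 456]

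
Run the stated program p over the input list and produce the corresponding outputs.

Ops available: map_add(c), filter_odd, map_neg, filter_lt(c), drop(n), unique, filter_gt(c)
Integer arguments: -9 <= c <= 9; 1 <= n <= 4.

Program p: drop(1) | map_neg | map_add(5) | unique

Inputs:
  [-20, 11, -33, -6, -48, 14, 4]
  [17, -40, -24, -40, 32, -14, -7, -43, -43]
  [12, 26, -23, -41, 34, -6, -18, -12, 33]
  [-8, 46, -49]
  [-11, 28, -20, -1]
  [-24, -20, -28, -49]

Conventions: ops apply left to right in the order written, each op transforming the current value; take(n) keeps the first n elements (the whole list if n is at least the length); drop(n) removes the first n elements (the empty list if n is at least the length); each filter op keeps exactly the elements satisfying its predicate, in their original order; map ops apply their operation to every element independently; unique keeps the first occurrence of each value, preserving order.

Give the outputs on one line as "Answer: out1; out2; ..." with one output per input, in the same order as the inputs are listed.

Execution, op by op:
  [-20, 11, -33, -6, -48, 14, 4] -> [11, -33, -6, -48, 14, 4] -> [-11, 33, 6, 48, -14, -4] -> [-6, 38, 11, 53, -9, 1] -> [-6, 38, 11, 53, -9, 1]
  [17, -40, -24, -40, 32, -14, -7, -43, -43] -> [-40, -24, -40, 32, -14, -7, -43, -43] -> [40, 24, 40, -32, 14, 7, 43, 43] -> [45, 29, 45, -27, 19, 12, 48, 48] -> [45, 29, -27, 19, 12, 48]
  [12, 26, -23, -41, 34, -6, -18, -12, 33] -> [26, -23, -41, 34, -6, -18, -12, 33] -> [-26, 23, 41, -34, 6, 18, 12, -33] -> [-21, 28, 46, -29, 11, 23, 17, -28] -> [-21, 28, 46, -29, 11, 23, 17, -28]
  [-8, 46, -49] -> [46, -49] -> [-46, 49] -> [-41, 54] -> [-41, 54]
  [-11, 28, -20, -1] -> [28, -20, -1] -> [-28, 20, 1] -> [-23, 25, 6] -> [-23, 25, 6]
  [-24, -20, -28, -49] -> [-20, -28, -49] -> [20, 28, 49] -> [25, 33, 54] -> [25, 33, 54]

[-6, 38, 11, 53, -9, 1]; [45, 29, -27, 19, 12, 48]; [-21, 28, 46, -29, 11, 23, 17, -28]; [-41, 54]; [-23, 25, 6]; [25, 33, 54]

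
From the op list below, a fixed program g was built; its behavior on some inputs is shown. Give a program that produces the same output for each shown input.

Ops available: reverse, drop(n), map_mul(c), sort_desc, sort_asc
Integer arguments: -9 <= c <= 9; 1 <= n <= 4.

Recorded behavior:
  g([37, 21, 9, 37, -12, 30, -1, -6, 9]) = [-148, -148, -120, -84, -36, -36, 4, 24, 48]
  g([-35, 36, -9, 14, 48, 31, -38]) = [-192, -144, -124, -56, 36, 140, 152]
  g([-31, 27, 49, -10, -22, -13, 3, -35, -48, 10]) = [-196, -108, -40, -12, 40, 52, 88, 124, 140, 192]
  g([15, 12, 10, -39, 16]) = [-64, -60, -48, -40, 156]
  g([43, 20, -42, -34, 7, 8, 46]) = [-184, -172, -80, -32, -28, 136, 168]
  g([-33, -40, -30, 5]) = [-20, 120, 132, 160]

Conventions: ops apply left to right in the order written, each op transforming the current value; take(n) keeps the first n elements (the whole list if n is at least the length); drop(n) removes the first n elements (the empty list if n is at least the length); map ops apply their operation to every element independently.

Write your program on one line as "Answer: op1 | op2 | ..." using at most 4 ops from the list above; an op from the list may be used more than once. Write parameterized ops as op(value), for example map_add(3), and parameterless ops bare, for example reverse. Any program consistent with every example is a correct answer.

sort_asc | reverse | map_mul(-4)

Check, running the answer program on each example:
  [37, 21, 9, 37, -12, 30, -1, -6, 9] -> [-12, -6, -1, 9, 9, 21, 30, 37, 37] -> [37, 37, 30, 21, 9, 9, -1, -6, -12] -> [-148, -148, -120, -84, -36, -36, 4, 24, 48]
  [-35, 36, -9, 14, 48, 31, -38] -> [-38, -35, -9, 14, 31, 36, 48] -> [48, 36, 31, 14, -9, -35, -38] -> [-192, -144, -124, -56, 36, 140, 152]
  [-31, 27, 49, -10, -22, -13, 3, -35, -48, 10] -> [-48, -35, -31, -22, -13, -10, 3, 10, 27, 49] -> [49, 27, 10, 3, -10, -13, -22, -31, -35, -48] -> [-196, -108, -40, -12, 40, 52, 88, 124, 140, 192]
  [15, 12, 10, -39, 16] -> [-39, 10, 12, 15, 16] -> [16, 15, 12, 10, -39] -> [-64, -60, -48, -40, 156]
  [43, 20, -42, -34, 7, 8, 46] -> [-42, -34, 7, 8, 20, 43, 46] -> [46, 43, 20, 8, 7, -34, -42] -> [-184, -172, -80, -32, -28, 136, 168]
  [-33, -40, -30, 5] -> [-40, -33, -30, 5] -> [5, -30, -33, -40] -> [-20, 120, 132, 160]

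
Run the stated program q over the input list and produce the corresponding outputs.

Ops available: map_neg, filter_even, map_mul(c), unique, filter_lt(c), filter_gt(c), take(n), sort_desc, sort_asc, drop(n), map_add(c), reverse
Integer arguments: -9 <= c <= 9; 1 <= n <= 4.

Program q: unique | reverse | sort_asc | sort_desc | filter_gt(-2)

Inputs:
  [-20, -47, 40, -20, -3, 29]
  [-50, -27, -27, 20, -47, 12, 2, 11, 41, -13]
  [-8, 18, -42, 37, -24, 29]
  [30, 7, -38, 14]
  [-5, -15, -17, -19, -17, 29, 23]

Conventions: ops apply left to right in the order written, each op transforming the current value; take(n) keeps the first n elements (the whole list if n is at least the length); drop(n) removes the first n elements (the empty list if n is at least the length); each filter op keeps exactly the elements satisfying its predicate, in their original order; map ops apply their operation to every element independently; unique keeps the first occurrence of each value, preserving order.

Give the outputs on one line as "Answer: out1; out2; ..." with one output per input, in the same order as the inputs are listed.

[40, 29]; [41, 20, 12, 11, 2]; [37, 29, 18]; [30, 14, 7]; [29, 23]

Execution, op by op:
  [-20, -47, 40, -20, -3, 29] -> [-20, -47, 40, -3, 29] -> [29, -3, 40, -47, -20] -> [-47, -20, -3, 29, 40] -> [40, 29, -3, -20, -47] -> [40, 29]
  [-50, -27, -27, 20, -47, 12, 2, 11, 41, -13] -> [-50, -27, 20, -47, 12, 2, 11, 41, -13] -> [-13, 41, 11, 2, 12, -47, 20, -27, -50] -> [-50, -47, -27, -13, 2, 11, 12, 20, 41] -> [41, 20, 12, 11, 2, -13, -27, -47, -50] -> [41, 20, 12, 11, 2]
  [-8, 18, -42, 37, -24, 29] -> [-8, 18, -42, 37, -24, 29] -> [29, -24, 37, -42, 18, -8] -> [-42, -24, -8, 18, 29, 37] -> [37, 29, 18, -8, -24, -42] -> [37, 29, 18]
  [30, 7, -38, 14] -> [30, 7, -38, 14] -> [14, -38, 7, 30] -> [-38, 7, 14, 30] -> [30, 14, 7, -38] -> [30, 14, 7]
  [-5, -15, -17, -19, -17, 29, 23] -> [-5, -15, -17, -19, 29, 23] -> [23, 29, -19, -17, -15, -5] -> [-19, -17, -15, -5, 23, 29] -> [29, 23, -5, -15, -17, -19] -> [29, 23]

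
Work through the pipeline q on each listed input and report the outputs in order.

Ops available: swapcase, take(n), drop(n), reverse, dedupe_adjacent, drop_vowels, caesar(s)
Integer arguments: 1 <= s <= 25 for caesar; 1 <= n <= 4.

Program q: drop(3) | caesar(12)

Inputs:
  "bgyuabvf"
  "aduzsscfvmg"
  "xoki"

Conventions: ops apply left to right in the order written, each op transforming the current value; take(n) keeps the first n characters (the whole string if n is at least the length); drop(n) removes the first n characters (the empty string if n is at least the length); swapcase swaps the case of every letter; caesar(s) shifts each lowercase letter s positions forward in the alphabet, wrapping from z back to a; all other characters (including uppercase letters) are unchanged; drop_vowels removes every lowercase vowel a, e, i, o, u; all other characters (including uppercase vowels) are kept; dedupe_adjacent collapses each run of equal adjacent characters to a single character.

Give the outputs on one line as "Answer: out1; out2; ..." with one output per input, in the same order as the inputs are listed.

Execution, op by op:
  "bgyuabvf" -> "uabvf" -> "gmnhr"
  "aduzsscfvmg" -> "zsscfvmg" -> "leeorhys"
  "xoki" -> "i" -> "u"

"gmnhr"; "leeorhys"; "u"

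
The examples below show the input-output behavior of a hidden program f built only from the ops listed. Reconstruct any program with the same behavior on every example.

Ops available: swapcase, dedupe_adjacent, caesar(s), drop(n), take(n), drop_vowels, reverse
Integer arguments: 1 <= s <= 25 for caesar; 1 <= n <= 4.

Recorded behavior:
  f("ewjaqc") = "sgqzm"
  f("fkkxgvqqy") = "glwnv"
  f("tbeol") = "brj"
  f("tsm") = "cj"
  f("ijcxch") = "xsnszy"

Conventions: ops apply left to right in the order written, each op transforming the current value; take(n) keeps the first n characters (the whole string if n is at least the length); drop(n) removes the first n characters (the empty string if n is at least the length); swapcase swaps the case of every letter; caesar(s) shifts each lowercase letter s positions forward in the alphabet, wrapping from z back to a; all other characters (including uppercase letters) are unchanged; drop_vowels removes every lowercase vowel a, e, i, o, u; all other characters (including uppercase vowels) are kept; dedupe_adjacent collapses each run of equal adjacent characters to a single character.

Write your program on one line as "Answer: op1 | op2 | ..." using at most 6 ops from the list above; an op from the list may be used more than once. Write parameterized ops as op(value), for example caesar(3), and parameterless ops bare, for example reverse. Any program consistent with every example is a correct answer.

caesar(14) | dedupe_adjacent | caesar(7) | caesar(21) | drop_vowels | reverse

Check, running the answer program on each example:
  "ewjaqc" -> "skxoeq" -> "skxoeq" -> "zrevlx" -> "umzqgs" -> "mzqgs" -> "sgqzm"
  "fkkxgvqqy" -> "tyylujeem" -> "tylujem" -> "afsbqlt" -> "vanwlgo" -> "vnwlg" -> "glwnv"
  "tbeol" -> "hpscz" -> "hpscz" -> "owzjg" -> "jrueb" -> "jrb" -> "brj"
  "tsm" -> "hga" -> "hga" -> "onh" -> "jic" -> "jc" -> "cj"
  "ijcxch" -> "wxqlqv" -> "wxqlqv" -> "dexsxc" -> "yzsnsx" -> "yzsnsx" -> "xsnszy"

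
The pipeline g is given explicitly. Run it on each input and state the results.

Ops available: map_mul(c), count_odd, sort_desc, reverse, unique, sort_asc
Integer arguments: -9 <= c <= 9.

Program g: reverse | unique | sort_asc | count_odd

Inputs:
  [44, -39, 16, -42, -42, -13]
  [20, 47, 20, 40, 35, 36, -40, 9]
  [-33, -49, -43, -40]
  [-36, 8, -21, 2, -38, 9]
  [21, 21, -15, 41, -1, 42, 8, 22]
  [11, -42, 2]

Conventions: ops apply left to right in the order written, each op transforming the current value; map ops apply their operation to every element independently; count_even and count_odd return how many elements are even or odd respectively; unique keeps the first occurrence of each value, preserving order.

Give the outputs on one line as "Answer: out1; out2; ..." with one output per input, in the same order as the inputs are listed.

Execution, op by op:
  [44, -39, 16, -42, -42, -13] -> [-13, -42, -42, 16, -39, 44] -> [-13, -42, 16, -39, 44] -> [-42, -39, -13, 16, 44] -> 2
  [20, 47, 20, 40, 35, 36, -40, 9] -> [9, -40, 36, 35, 40, 20, 47, 20] -> [9, -40, 36, 35, 40, 20, 47] -> [-40, 9, 20, 35, 36, 40, 47] -> 3
  [-33, -49, -43, -40] -> [-40, -43, -49, -33] -> [-40, -43, -49, -33] -> [-49, -43, -40, -33] -> 3
  [-36, 8, -21, 2, -38, 9] -> [9, -38, 2, -21, 8, -36] -> [9, -38, 2, -21, 8, -36] -> [-38, -36, -21, 2, 8, 9] -> 2
  [21, 21, -15, 41, -1, 42, 8, 22] -> [22, 8, 42, -1, 41, -15, 21, 21] -> [22, 8, 42, -1, 41, -15, 21] -> [-15, -1, 8, 21, 22, 41, 42] -> 4
  [11, -42, 2] -> [2, -42, 11] -> [2, -42, 11] -> [-42, 2, 11] -> 1

2; 3; 3; 2; 4; 1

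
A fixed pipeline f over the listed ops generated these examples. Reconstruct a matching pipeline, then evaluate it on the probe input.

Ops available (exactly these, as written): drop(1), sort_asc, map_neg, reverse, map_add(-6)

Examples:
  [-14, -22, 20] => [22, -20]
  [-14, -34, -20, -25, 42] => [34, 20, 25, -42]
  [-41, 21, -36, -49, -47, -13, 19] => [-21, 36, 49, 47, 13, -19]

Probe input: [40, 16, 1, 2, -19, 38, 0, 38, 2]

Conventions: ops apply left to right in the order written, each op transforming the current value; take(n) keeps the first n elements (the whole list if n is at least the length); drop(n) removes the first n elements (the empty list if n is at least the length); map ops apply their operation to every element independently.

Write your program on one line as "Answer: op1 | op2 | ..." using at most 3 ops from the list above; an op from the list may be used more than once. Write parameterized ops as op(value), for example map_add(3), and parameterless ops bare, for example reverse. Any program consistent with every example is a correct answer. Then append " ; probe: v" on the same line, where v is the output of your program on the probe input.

drop(1) | map_neg ; probe: [-16, -1, -2, 19, -38, 0, -38, -2]

Check, running the answer program on each example:
  [-14, -22, 20] -> [-22, 20] -> [22, -20]
  [-14, -34, -20, -25, 42] -> [-34, -20, -25, 42] -> [34, 20, 25, -42]
  [-41, 21, -36, -49, -47, -13, 19] -> [21, -36, -49, -47, -13, 19] -> [-21, 36, 49, 47, 13, -19]
  probe: [40, 16, 1, 2, -19, 38, 0, 38, 2] -> [16, 1, 2, -19, 38, 0, 38, 2] -> [-16, -1, -2, 19, -38, 0, -38, -2]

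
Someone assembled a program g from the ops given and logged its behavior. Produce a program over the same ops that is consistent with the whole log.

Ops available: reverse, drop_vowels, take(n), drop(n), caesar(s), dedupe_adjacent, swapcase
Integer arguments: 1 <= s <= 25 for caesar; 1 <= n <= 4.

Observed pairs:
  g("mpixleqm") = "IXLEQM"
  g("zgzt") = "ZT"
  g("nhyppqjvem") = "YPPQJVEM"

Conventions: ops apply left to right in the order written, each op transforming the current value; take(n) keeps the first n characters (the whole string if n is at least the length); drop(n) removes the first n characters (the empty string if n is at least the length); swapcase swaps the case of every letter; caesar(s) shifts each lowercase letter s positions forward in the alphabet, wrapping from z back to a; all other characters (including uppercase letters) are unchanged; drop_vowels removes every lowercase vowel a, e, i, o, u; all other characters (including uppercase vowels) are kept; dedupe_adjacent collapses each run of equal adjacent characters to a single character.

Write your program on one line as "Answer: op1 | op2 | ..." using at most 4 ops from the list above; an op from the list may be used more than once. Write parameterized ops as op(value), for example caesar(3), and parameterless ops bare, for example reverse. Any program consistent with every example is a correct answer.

swapcase | drop(1) | drop(1)

Check, running the answer program on each example:
  "mpixleqm" -> "MPIXLEQM" -> "PIXLEQM" -> "IXLEQM"
  "zgzt" -> "ZGZT" -> "GZT" -> "ZT"
  "nhyppqjvem" -> "NHYPPQJVEM" -> "HYPPQJVEM" -> "YPPQJVEM"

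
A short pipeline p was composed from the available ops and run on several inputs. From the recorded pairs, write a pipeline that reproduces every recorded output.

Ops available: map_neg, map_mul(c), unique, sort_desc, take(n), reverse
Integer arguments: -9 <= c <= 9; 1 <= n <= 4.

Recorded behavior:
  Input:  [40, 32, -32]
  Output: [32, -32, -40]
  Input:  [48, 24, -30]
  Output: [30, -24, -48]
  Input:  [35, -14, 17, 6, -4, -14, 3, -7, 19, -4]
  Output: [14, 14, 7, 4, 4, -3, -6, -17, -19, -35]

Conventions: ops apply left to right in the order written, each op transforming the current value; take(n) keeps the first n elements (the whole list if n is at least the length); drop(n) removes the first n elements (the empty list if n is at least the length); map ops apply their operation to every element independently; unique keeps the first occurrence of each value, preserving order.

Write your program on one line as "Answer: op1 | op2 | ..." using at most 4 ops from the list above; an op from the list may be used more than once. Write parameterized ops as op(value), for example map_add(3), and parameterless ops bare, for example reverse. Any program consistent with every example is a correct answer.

sort_desc | map_neg | reverse

Check, running the answer program on each example:
  [40, 32, -32] -> [40, 32, -32] -> [-40, -32, 32] -> [32, -32, -40]
  [48, 24, -30] -> [48, 24, -30] -> [-48, -24, 30] -> [30, -24, -48]
  [35, -14, 17, 6, -4, -14, 3, -7, 19, -4] -> [35, 19, 17, 6, 3, -4, -4, -7, -14, -14] -> [-35, -19, -17, -6, -3, 4, 4, 7, 14, 14] -> [14, 14, 7, 4, 4, -3, -6, -17, -19, -35]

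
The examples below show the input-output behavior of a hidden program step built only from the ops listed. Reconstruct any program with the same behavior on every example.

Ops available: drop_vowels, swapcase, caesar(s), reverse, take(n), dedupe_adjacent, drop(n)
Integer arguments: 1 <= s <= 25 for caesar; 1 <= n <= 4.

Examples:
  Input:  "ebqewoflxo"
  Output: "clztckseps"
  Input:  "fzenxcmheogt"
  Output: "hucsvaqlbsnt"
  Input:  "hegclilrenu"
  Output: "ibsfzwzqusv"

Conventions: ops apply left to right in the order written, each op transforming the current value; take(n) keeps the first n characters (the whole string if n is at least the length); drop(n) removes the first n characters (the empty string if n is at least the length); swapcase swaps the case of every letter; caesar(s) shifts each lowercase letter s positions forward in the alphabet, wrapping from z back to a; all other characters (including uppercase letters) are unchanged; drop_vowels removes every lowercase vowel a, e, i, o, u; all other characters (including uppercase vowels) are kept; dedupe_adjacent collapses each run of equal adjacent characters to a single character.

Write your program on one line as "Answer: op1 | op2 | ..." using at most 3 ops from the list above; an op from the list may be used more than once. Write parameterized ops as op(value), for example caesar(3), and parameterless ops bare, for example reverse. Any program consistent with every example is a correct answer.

reverse | caesar(5) | caesar(9)

Check, running the answer program on each example:
  "ebqewoflxo" -> "oxlfoweqbe" -> "tcqktbjvgj" -> "clztckseps"
  "fzenxcmheogt" -> "tgoehmcxnezf" -> "yltjmrhcsjek" -> "hucsvaqlbsnt"
  "hegclilrenu" -> "unerlilcgeh" -> "zsjwqnqhljm" -> "ibsfzwzqusv"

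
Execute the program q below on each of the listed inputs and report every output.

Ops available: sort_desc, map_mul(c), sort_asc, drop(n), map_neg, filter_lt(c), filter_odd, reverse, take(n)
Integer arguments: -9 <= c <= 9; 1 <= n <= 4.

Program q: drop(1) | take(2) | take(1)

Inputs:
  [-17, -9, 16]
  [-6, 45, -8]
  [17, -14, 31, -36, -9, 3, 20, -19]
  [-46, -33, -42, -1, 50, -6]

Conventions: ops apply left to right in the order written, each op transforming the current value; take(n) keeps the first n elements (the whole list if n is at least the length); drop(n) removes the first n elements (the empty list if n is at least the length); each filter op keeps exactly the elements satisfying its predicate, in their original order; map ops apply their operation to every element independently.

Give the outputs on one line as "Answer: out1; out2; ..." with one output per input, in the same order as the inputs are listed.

[-9]; [45]; [-14]; [-33]

Execution, op by op:
  [-17, -9, 16] -> [-9, 16] -> [-9, 16] -> [-9]
  [-6, 45, -8] -> [45, -8] -> [45, -8] -> [45]
  [17, -14, 31, -36, -9, 3, 20, -19] -> [-14, 31, -36, -9, 3, 20, -19] -> [-14, 31] -> [-14]
  [-46, -33, -42, -1, 50, -6] -> [-33, -42, -1, 50, -6] -> [-33, -42] -> [-33]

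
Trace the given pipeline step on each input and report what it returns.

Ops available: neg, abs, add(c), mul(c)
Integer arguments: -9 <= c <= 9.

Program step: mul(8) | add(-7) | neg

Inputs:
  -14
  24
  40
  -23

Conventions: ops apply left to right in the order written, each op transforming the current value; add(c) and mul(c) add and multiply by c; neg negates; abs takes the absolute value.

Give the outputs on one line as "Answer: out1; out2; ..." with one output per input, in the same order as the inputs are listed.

119; -185; -313; 191

Execution, op by op:
  -14 -> -112 -> -119 -> 119
  24 -> 192 -> 185 -> -185
  40 -> 320 -> 313 -> -313
  -23 -> -184 -> -191 -> 191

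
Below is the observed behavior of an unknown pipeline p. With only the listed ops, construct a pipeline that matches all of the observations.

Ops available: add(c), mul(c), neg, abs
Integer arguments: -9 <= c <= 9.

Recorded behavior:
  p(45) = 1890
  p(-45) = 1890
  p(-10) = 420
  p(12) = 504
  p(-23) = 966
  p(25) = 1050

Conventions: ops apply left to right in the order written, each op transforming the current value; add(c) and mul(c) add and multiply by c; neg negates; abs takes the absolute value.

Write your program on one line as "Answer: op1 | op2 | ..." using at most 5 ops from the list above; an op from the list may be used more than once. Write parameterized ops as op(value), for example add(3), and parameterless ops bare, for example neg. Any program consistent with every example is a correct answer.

mul(-6) | abs | mul(-7) | abs

Check, running the answer program on each example:
  45 -> -270 -> 270 -> -1890 -> 1890
  -45 -> 270 -> 270 -> -1890 -> 1890
  -10 -> 60 -> 60 -> -420 -> 420
  12 -> -72 -> 72 -> -504 -> 504
  -23 -> 138 -> 138 -> -966 -> 966
  25 -> -150 -> 150 -> -1050 -> 1050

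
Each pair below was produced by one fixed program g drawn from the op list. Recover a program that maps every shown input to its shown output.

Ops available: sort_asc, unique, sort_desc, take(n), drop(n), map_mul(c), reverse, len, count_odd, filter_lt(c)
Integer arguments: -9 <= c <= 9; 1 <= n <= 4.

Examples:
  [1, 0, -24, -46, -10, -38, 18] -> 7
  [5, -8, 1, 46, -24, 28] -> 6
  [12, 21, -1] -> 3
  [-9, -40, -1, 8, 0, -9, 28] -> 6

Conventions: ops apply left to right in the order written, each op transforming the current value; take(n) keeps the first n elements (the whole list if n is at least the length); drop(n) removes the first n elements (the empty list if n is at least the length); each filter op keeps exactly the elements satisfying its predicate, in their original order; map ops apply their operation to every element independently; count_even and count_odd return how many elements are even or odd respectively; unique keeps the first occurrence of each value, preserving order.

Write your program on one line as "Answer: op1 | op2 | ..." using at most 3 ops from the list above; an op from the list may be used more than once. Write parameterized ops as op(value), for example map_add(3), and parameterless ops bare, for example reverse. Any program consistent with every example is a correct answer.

unique | len

Check, running the answer program on each example:
  [1, 0, -24, -46, -10, -38, 18] -> [1, 0, -24, -46, -10, -38, 18] -> 7
  [5, -8, 1, 46, -24, 28] -> [5, -8, 1, 46, -24, 28] -> 6
  [12, 21, -1] -> [12, 21, -1] -> 3
  [-9, -40, -1, 8, 0, -9, 28] -> [-9, -40, -1, 8, 0, 28] -> 6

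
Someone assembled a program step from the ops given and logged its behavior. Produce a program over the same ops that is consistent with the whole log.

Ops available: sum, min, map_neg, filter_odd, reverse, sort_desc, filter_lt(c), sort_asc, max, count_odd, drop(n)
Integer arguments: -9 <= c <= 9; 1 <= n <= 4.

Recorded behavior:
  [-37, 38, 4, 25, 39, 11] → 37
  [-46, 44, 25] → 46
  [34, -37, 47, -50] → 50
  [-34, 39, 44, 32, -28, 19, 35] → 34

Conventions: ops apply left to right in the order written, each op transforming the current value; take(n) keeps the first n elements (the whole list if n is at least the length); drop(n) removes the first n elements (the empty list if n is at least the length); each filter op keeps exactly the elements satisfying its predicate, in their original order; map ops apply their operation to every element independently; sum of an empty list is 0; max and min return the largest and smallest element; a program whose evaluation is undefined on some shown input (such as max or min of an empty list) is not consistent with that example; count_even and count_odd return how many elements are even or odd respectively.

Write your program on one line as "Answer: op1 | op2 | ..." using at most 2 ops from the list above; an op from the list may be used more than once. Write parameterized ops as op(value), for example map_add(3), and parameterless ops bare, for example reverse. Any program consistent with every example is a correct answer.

map_neg | max

Check, running the answer program on each example:
  [-37, 38, 4, 25, 39, 11] -> [37, -38, -4, -25, -39, -11] -> 37
  [-46, 44, 25] -> [46, -44, -25] -> 46
  [34, -37, 47, -50] -> [-34, 37, -47, 50] -> 50
  [-34, 39, 44, 32, -28, 19, 35] -> [34, -39, -44, -32, 28, -19, -35] -> 34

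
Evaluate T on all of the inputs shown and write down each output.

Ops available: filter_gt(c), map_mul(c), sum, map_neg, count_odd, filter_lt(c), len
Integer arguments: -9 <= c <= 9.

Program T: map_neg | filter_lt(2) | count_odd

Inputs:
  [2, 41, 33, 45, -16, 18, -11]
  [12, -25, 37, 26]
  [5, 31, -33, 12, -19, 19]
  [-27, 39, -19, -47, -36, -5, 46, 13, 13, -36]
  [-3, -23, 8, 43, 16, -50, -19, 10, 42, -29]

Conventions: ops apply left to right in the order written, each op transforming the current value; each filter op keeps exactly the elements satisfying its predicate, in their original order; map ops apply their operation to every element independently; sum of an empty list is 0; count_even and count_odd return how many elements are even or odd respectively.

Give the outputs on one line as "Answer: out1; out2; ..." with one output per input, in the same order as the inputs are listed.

Execution, op by op:
  [2, 41, 33, 45, -16, 18, -11] -> [-2, -41, -33, -45, 16, -18, 11] -> [-2, -41, -33, -45, -18] -> 3
  [12, -25, 37, 26] -> [-12, 25, -37, -26] -> [-12, -37, -26] -> 1
  [5, 31, -33, 12, -19, 19] -> [-5, -31, 33, -12, 19, -19] -> [-5, -31, -12, -19] -> 3
  [-27, 39, -19, -47, -36, -5, 46, 13, 13, -36] -> [27, -39, 19, 47, 36, 5, -46, -13, -13, 36] -> [-39, -46, -13, -13] -> 3
  [-3, -23, 8, 43, 16, -50, -19, 10, 42, -29] -> [3, 23, -8, -43, -16, 50, 19, -10, -42, 29] -> [-8, -43, -16, -10, -42] -> 1

3; 1; 3; 3; 1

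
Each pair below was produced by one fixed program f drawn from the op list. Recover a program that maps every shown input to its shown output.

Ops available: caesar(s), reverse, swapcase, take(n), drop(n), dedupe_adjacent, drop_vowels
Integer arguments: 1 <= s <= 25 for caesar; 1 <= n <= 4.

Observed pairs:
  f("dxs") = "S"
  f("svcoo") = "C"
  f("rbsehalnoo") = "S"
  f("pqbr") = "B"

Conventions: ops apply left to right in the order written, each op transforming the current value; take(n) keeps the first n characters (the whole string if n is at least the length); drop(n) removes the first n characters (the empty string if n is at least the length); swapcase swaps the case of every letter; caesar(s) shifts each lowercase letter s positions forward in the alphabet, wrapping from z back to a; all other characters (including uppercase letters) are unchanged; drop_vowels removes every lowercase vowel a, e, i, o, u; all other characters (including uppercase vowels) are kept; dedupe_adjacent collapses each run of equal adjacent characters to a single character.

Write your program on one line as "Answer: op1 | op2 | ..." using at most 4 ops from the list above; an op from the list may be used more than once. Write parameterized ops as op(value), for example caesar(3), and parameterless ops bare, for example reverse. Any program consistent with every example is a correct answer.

drop(2) | dedupe_adjacent | take(1) | swapcase

Check, running the answer program on each example:
  "dxs" -> "s" -> "s" -> "s" -> "S"
  "svcoo" -> "coo" -> "co" -> "c" -> "C"
  "rbsehalnoo" -> "sehalnoo" -> "sehalno" -> "s" -> "S"
  "pqbr" -> "br" -> "br" -> "b" -> "B"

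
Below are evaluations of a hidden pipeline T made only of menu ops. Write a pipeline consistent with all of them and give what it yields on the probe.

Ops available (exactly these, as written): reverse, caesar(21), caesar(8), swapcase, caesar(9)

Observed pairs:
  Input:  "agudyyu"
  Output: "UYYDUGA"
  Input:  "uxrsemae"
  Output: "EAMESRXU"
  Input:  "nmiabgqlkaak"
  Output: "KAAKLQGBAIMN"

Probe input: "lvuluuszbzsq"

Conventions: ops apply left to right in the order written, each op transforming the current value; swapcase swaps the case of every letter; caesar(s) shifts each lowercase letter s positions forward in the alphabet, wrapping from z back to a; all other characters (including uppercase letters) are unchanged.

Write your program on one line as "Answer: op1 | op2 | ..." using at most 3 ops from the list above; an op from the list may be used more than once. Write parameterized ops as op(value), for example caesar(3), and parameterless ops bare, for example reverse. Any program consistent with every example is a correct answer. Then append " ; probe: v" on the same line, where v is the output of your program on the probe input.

swapcase | reverse ; probe: "QSZBZSUULUVL"

Check, running the answer program on each example:
  "agudyyu" -> "AGUDYYU" -> "UYYDUGA"
  "uxrsemae" -> "UXRSEMAE" -> "EAMESRXU"
  "nmiabgqlkaak" -> "NMIABGQLKAAK" -> "KAAKLQGBAIMN"
  probe: "lvuluuszbzsq" -> "LVULUUSZBZSQ" -> "QSZBZSUULUVL"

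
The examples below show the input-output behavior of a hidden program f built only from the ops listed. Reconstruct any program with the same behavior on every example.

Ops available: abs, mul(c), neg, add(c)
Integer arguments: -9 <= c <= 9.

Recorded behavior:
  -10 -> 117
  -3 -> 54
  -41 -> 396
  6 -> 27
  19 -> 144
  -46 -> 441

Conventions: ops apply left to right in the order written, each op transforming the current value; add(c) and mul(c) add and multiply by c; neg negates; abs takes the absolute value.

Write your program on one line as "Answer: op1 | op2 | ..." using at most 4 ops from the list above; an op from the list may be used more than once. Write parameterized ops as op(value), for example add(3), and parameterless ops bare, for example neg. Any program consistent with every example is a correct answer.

neg | add(3) | abs | mul(9)

Check, running the answer program on each example:
  -10 -> 10 -> 13 -> 13 -> 117
  -3 -> 3 -> 6 -> 6 -> 54
  -41 -> 41 -> 44 -> 44 -> 396
  6 -> -6 -> -3 -> 3 -> 27
  19 -> -19 -> -16 -> 16 -> 144
  -46 -> 46 -> 49 -> 49 -> 441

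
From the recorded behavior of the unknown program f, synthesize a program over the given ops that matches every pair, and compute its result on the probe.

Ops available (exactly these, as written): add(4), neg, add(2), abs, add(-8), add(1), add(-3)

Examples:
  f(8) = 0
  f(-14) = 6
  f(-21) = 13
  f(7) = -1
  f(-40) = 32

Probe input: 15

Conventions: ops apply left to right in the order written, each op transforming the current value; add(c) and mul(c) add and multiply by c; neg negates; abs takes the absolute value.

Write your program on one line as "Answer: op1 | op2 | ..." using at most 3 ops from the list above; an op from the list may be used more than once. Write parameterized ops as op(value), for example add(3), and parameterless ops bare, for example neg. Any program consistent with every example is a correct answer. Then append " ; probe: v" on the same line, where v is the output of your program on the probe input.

neg | abs | add(-8) ; probe: 7

Check, running the answer program on each example:
  8 -> -8 -> 8 -> 0
  -14 -> 14 -> 14 -> 6
  -21 -> 21 -> 21 -> 13
  7 -> -7 -> 7 -> -1
  -40 -> 40 -> 40 -> 32
  probe: 15 -> -15 -> 15 -> 7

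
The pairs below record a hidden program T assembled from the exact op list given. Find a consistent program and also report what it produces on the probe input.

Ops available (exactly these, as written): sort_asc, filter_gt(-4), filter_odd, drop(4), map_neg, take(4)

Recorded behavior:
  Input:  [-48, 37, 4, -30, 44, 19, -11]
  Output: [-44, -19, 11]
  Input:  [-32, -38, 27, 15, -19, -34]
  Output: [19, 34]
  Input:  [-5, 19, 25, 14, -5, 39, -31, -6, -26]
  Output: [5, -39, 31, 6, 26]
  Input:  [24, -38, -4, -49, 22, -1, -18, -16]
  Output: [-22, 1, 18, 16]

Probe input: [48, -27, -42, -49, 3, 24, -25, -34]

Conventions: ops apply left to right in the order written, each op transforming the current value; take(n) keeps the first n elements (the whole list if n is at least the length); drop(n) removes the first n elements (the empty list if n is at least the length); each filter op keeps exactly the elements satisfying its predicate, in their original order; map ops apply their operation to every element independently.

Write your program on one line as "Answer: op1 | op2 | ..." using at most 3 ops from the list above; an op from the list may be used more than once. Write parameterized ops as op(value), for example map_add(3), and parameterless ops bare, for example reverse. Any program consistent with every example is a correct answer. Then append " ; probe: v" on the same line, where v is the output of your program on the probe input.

drop(4) | map_neg ; probe: [-3, -24, 25, 34]

Check, running the answer program on each example:
  [-48, 37, 4, -30, 44, 19, -11] -> [44, 19, -11] -> [-44, -19, 11]
  [-32, -38, 27, 15, -19, -34] -> [-19, -34] -> [19, 34]
  [-5, 19, 25, 14, -5, 39, -31, -6, -26] -> [-5, 39, -31, -6, -26] -> [5, -39, 31, 6, 26]
  [24, -38, -4, -49, 22, -1, -18, -16] -> [22, -1, -18, -16] -> [-22, 1, 18, 16]
  probe: [48, -27, -42, -49, 3, 24, -25, -34] -> [3, 24, -25, -34] -> [-3, -24, 25, 34]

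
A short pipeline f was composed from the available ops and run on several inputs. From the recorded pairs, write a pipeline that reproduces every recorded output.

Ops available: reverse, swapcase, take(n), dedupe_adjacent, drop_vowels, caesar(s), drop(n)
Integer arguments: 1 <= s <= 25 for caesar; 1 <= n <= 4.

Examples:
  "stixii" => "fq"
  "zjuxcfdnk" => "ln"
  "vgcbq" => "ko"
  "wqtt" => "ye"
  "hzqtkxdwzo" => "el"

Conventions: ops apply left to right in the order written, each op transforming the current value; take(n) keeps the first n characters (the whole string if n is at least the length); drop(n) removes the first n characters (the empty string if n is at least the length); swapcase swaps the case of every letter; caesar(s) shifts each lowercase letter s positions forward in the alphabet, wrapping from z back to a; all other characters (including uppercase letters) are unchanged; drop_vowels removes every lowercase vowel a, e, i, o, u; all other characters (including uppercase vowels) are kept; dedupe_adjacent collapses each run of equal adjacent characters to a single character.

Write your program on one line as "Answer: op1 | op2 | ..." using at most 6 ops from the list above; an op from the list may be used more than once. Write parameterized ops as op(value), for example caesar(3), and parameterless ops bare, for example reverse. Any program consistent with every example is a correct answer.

reverse | drop(1) | drop(1) | caesar(8) | take(2)

Check, running the answer program on each example:
  "stixii" -> "iixits" -> "ixits" -> "xits" -> "fqba" -> "fq"
  "zjuxcfdnk" -> "kndfcxujz" -> "ndfcxujz" -> "dfcxujz" -> "lnkfcrh" -> "ln"
  "vgcbq" -> "qbcgv" -> "bcgv" -> "cgv" -> "kod" -> "ko"
  "wqtt" -> "ttqw" -> "tqw" -> "qw" -> "ye" -> "ye"
  "hzqtkxdwzo" -> "ozwdxktqzh" -> "zwdxktqzh" -> "wdxktqzh" -> "elfsbyhp" -> "el"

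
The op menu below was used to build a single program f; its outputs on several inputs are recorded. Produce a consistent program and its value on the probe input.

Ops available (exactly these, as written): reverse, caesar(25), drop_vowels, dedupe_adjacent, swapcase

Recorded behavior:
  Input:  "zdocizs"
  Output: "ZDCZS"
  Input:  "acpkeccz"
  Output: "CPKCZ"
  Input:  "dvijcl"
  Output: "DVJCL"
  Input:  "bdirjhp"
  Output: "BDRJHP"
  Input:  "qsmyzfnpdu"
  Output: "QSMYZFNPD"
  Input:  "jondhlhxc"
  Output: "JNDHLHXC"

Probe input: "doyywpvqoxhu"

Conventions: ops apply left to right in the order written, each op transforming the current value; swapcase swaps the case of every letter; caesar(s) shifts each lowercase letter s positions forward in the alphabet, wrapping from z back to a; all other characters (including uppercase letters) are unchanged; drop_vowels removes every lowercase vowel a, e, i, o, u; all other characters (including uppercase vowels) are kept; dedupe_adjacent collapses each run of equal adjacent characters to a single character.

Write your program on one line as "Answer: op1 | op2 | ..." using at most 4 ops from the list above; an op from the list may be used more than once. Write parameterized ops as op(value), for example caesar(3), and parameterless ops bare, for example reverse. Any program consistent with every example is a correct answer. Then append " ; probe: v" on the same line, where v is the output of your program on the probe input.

drop_vowels | swapcase | dedupe_adjacent ; probe: "DYWPVQXH"

Check, running the answer program on each example:
  "zdocizs" -> "zdczs" -> "ZDCZS" -> "ZDCZS"
  "acpkeccz" -> "cpkccz" -> "CPKCCZ" -> "CPKCZ"
  "dvijcl" -> "dvjcl" -> "DVJCL" -> "DVJCL"
  "bdirjhp" -> "bdrjhp" -> "BDRJHP" -> "BDRJHP"
  "qsmyzfnpdu" -> "qsmyzfnpd" -> "QSMYZFNPD" -> "QSMYZFNPD"
  "jondhlhxc" -> "jndhlhxc" -> "JNDHLHXC" -> "JNDHLHXC"
  probe: "doyywpvqoxhu" -> "dyywpvqxh" -> "DYYWPVQXH" -> "DYWPVQXH"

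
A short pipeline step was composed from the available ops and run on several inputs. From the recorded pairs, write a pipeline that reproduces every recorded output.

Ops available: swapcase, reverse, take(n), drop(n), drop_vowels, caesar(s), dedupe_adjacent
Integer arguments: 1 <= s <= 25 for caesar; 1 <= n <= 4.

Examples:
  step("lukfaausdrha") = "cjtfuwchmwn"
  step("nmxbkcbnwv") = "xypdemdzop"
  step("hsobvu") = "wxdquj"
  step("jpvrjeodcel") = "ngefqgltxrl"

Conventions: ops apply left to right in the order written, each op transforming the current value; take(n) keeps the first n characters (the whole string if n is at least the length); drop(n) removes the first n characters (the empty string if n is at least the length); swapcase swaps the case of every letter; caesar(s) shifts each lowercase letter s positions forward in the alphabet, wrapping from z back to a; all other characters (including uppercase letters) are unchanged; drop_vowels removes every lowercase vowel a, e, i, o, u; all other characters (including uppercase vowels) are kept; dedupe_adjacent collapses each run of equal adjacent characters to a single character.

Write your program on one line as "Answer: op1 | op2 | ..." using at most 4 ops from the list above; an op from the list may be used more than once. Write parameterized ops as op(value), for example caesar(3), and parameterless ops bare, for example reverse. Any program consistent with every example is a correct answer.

caesar(17) | dedupe_adjacent | reverse | caesar(11)

Check, running the answer program on each example:
  "lukfaausdrha" -> "clbwrrljuiyr" -> "clbwrljuiyr" -> "ryiujlrwblc" -> "cjtfuwchmwn"
  "nmxbkcbnwv" -> "edosbtsenm" -> "edosbtsenm" -> "mnestbsode" -> "xypdemdzop"
  "hsobvu" -> "yjfsml" -> "yjfsml" -> "lmsfjy" -> "wxdquj"
  "jpvrjeodcel" -> "agmiavfutvc" -> "agmiavfutvc" -> "cvtufvaimga" -> "ngefqgltxrl"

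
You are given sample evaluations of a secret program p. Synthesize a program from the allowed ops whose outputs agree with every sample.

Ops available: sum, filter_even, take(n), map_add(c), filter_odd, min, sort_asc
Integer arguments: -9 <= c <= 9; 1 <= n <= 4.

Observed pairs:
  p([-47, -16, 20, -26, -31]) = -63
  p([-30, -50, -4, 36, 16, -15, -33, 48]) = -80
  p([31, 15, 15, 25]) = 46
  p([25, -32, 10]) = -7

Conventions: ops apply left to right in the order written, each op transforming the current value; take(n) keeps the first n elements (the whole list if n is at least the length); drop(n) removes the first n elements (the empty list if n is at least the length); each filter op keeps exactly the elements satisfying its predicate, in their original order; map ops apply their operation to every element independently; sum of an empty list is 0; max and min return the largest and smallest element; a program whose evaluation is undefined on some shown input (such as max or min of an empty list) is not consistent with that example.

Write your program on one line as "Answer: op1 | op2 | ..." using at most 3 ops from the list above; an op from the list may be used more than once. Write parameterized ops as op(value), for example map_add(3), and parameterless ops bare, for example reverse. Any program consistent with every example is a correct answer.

take(2) | sum

Check, running the answer program on each example:
  [-47, -16, 20, -26, -31] -> [-47, -16] -> -63
  [-30, -50, -4, 36, 16, -15, -33, 48] -> [-30, -50] -> -80
  [31, 15, 15, 25] -> [31, 15] -> 46
  [25, -32, 10] -> [25, -32] -> -7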